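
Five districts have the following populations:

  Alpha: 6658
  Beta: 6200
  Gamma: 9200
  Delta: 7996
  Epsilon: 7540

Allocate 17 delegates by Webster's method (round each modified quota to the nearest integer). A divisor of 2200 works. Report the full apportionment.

Alpha=3; Beta=3; Gamma=4; Delta=4; Epsilon=3

With modified divisor 2200: modified quotas Alpha 3.026, Beta 2.818, Gamma 4.182, Delta 3.635, Epsilon 3.427.
Rounding to the nearest integer: Alpha 3, Beta 3, Gamma 4, Delta 4, Epsilon 3 (total 17).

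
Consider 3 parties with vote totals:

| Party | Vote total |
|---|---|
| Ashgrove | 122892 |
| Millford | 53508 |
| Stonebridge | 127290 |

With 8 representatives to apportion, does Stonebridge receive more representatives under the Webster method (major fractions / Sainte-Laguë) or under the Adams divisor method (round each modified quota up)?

Webster: Ashgrove 3, Millford 1, Stonebridge 4.
Adams: Ashgrove 3, Millford 2, Stonebridge 3.
Stonebridge gets 4 under Webster and 3 under Adams.

Webster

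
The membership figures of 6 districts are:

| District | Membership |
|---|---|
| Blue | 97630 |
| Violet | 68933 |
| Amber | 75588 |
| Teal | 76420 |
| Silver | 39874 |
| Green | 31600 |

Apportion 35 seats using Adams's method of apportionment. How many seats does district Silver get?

Standard divisor 390045/35 ≈ 11144.143; standard quotas: Blue 8.761, Violet 6.186, Amber 6.783, Teal 6.857, Silver 3.578, Green 2.836.
Rounding up gives 9, 7, 7, 7, 4, 3 = 37 seats, so the divisor must be adjusted.
With modified divisor 12400: modified quotas Blue 7.873, Violet 5.559, Amber 6.096, Teal 6.163, Silver 3.216, Green 2.548.
Rounding up: Blue 8, Violet 6, Amber 7, Teal 7, Silver 4, Green 3 (total 35).
Silver receives 4.

4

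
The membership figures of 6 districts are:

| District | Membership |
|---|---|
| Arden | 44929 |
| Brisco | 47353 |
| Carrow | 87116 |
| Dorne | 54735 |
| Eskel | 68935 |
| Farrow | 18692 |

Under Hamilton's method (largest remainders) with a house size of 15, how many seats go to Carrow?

Standard divisor: 321760 ÷ 15 ≈ 21450.667.
Standard quotas: Arden 2.0945, Brisco 2.2075, Carrow 4.0612, Dorne 2.5517, Eskel 3.2137, Farrow 0.8714.
Lower quotas: Arden 2, Brisco 2, Carrow 4, Dorne 2, Eskel 3, Farrow 0 (sum 13, leaving 2 seats).
Remainders in descending order: Farrow 0.8714, Dorne 0.5517, Eskel 0.2137, Brisco 0.2075, Arden 0.0945, Carrow 0.0612.
Largest remainders: Farrow, Dorne receive the extra seats.
Carrow receives 4.

4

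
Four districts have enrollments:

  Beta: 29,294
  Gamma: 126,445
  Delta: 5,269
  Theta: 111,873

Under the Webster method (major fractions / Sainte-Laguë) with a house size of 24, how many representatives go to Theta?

Standard divisor 272881/24 ≈ 11370.042; standard quotas: Beta 2.576, Gamma 11.121, Delta 0.463, Theta 9.839.
Rounding to the nearest integer gives Beta 3, Gamma 11, Delta 0, Theta 10 — total 24, matching the house size, so no adjustment is needed.
Theta receives 10.

10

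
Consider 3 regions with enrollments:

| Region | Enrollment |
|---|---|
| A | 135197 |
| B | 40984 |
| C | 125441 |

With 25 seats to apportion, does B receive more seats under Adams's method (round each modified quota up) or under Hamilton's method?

Adams: A 11, B 4, C 10.
Hamilton: A 11, B 3, C 11.
B gets 4 under Adams and 3 under Hamilton.

Adams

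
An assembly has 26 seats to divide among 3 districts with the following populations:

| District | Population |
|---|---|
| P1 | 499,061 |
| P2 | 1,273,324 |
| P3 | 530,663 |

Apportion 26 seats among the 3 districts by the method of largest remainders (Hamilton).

P1 6; P2 14; P3 6

Total 2303048; standard divisor 2303048/26 ≈ 88578.769.
Standard quotas: P1 5.6341, P2 14.3750, P3 5.9909.
Lower quotas: P1 5, P2 14, P3 5 (sum 24, leaving 2 seats).
Remainders in descending order: P3 0.9909, P1 0.6341, P2 0.3750.
The surplus seats go to P3, P1.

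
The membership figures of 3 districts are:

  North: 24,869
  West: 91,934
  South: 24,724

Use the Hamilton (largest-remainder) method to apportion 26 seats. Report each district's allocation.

North=5, West=17, South=4

Total 141527; standard divisor 141527/26 ≈ 5443.346.
Standard quotas: North 4.5687, West 16.8892, South 4.5421.
Lower quotas: North 4, West 16, South 4 (sum 24, leaving 2 seats).
Remainders in descending order: West 0.8892, North 0.5687, South 0.5421.
Largest remainders: West, North receive the extra seats.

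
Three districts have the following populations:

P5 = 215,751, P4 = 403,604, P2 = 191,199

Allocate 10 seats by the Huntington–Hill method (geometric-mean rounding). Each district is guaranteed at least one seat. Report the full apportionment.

P5 3; P4 5; P2 2

With divisor 83068: modified quotas P5 2.597, P4 4.859, P2 2.302.
Geometric-mean thresholds: P5 √(2·3)=2.449, P4 √(4·5)=4.472, P2 √(2·3)=2.449.
Each quota rounded against its threshold gives P5 3, P4 5, P2 2 (total 10).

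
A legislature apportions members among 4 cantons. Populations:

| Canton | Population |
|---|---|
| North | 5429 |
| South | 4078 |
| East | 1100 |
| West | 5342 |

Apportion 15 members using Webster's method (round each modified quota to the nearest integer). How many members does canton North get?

5

Standard divisor 15949/15 ≈ 1063.267; standard quotas: North 5.106, South 3.835, East 1.035, West 5.024.
Rounding to the nearest integer gives North 5, South 4, East 1, West 5 — total 15, matching the house size, so no adjustment is needed.
North receives 5.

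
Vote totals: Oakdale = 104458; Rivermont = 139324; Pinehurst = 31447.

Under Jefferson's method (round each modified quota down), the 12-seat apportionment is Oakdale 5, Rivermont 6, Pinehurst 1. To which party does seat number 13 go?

Priority for the next seat is population ÷ (current seats + 1).
Priorities: Oakdale 17409.667, Rivermont 19903.429, Pinehurst 15723.500.
Highest priority: Rivermont.

Rivermont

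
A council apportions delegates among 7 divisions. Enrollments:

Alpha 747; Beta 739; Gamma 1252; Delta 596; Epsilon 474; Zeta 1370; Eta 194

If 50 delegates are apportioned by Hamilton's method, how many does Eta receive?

Total 5372; standard divisor 5372/50 ≈ 107.44.
Standard quotas: Alpha 6.953, Beta 6.878, Gamma 11.653, Delta 5.547, Epsilon 4.412, Zeta 12.751, Eta 1.806.
Lower quotas: Alpha 6, Beta 6, Gamma 11, Delta 5, Epsilon 4, Zeta 12, Eta 1 (sum 45, leaving 5 seats).
Remainders in descending order: Alpha 0.953, Beta 0.878, Eta 0.806, Zeta 0.751, Gamma 0.653, Delta 0.547, Epsilon 0.412.
The surplus seats go to Alpha, Beta, Eta, Zeta, Gamma.
Eta receives 2.

2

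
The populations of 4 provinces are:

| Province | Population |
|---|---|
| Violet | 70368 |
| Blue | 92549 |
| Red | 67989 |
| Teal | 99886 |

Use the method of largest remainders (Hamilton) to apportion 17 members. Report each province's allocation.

Violet=4, Blue=5, Red=3, Teal=5

The standard divisor is 330792/17 ≈ 19458.353.
Standard quotas: Violet 3.6163, Blue 4.7563, Red 3.4941, Teal 5.1333.
Lower quotas: Violet 3, Blue 4, Red 3, Teal 5 (sum 15, leaving 2 seats).
Remainders in descending order: Blue 0.7563, Violet 0.6163, Red 0.4941, Teal 0.1333.
Largest remainders: Blue, Violet receive the extra seats.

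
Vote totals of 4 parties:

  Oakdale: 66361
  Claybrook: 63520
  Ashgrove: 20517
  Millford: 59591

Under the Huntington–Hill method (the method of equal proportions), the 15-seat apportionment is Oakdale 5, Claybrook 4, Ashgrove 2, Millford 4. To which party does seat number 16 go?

Priority for the next seat is population ÷ (√(s·(s+1))).
Priorities: Oakdale 12115.806, Claybrook 14203.504, Ashgrove 8376.030, Millford 13324.953.
Highest priority: Claybrook.

Claybrook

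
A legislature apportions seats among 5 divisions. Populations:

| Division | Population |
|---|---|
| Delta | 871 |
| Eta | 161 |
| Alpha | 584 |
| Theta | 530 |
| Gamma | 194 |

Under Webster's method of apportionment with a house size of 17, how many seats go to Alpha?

4

Standard divisor 2340/17 ≈ 137.647; standard quotas: Delta 6.328, Eta 1.170, Alpha 4.243, Theta 3.850, Gamma 1.409.
Rounding to the nearest integer gives 6, 1, 4, 4, 1 = 16 seats, so the divisor must be adjusted.
With modified divisor 132: modified quotas Delta 6.598, Eta 1.220, Alpha 4.424, Theta 4.015, Gamma 1.470.
Rounding to the nearest integer: Delta 7, Eta 1, Alpha 4, Theta 4, Gamma 1 (total 17).
Alpha receives 4.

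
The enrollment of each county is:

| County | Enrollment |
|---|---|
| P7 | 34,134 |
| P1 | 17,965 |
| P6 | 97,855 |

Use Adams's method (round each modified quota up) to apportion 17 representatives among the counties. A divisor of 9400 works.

With modified divisor 9400: modified quotas P7 3.631, P1 1.911, P6 10.410.
Rounding up: P7 4, P1 2, P6 11 (total 17).

P7=4; P1=2; P6=11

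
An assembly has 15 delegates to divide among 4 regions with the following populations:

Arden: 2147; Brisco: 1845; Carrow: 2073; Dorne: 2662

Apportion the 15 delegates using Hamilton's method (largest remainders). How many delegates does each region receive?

Total 8727; standard divisor 8727/15 ≈ 581.8.
Standard quotas: Arden 3.690, Brisco 3.171, Carrow 3.563, Dorne 4.575.
Lower quotas: Arden 3, Brisco 3, Carrow 3, Dorne 4 (sum 13, leaving 2 seats).
Remainders in descending order: Arden 0.690, Dorne 0.575, Carrow 0.563, Brisco 0.171.
Largest remainders: Arden, Dorne receive the extra seats.

Arden: 4, Brisco: 3, Carrow: 3, Dorne: 5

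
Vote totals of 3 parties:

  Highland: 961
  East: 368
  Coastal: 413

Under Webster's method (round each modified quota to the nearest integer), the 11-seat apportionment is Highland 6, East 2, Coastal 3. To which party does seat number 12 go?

Priority for the next seat is population ÷ (current seats + 0.5).
Priorities: Highland 147.846, East 147.200, Coastal 118.000.
Highest priority: Highland.

Highland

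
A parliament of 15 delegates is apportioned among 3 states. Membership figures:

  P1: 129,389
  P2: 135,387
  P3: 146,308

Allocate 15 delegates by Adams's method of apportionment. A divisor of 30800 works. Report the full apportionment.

With modified divisor 30800: modified quotas P1 4.201, P2 4.396, P3 4.750.
Rounding up: P1 5, P2 5, P3 5 (total 15).

P1: 5, P2: 5, P3: 5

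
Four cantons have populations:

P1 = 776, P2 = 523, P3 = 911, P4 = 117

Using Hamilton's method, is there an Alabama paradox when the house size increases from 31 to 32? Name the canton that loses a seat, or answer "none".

At 31 seats: P1 10, P2 7, P3 12, P4 2.
At 32 seats: P1 11, P2 7, P3 12, P4 2.
No canton's allocation decreased.

none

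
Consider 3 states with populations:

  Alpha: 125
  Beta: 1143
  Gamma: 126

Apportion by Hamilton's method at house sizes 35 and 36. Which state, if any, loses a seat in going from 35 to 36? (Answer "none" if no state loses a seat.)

none

At 35 seats: Alpha 3, Beta 29, Gamma 3.
At 36 seats: Alpha 3, Beta 30, Gamma 3.
No state's allocation decreased.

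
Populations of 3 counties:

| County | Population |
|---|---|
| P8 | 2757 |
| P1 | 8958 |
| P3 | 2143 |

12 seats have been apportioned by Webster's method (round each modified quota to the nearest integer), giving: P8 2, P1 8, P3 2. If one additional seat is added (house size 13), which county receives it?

Priority for the next seat is population ÷ (current seats + 0.5).
Priorities: P8 1102.800, P1 1053.882, P3 857.200.
Highest priority: P8.

P8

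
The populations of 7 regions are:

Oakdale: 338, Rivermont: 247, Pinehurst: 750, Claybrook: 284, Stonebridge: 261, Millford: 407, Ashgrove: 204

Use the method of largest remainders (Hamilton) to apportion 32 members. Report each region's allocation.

The standard divisor is 2491/32 ≈ 77.844.
Standard quotas: Oakdale 4.342, Rivermont 3.173, Pinehurst 9.635, Claybrook 3.648, Stonebridge 3.353, Millford 5.228, Ashgrove 2.621.
Lower quotas: Oakdale 4, Rivermont 3, Pinehurst 9, Claybrook 3, Stonebridge 3, Millford 5, Ashgrove 2 (sum 29, leaving 3 seats).
Remainders in descending order: Claybrook 0.648, Pinehurst 0.635, Ashgrove 0.621, Stonebridge 0.353, Oakdale 0.342, Millford 0.228, Rivermont 0.173.
Largest remainders: Claybrook, Pinehurst, Ashgrove receive the extra seats.

Oakdale 4, Rivermont 3, Pinehurst 10, Claybrook 4, Stonebridge 3, Millford 5, Ashgrove 3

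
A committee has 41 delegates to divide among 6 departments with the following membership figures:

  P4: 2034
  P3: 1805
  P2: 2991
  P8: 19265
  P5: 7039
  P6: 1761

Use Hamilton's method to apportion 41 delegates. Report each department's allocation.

P4: 2; P3: 2; P2: 4; P8: 23; P5: 8; P6: 2

Total 34895; standard divisor 34895/41 ≈ 851.098.
Standard quotas: P4 2.3899, P3 2.1208, P2 3.5143, P8 22.6355, P5 8.2705, P6 2.0691.
Lower quotas: P4 2, P3 2, P2 3, P8 22, P5 8, P6 2 (sum 39, leaving 2 seats).
Remainders in descending order: P8 0.6355, P2 0.5143, P4 0.3899, P5 0.2705, P3 0.1208, P6 0.0691.
Largest remainders: P8, P2 receive the extra seats.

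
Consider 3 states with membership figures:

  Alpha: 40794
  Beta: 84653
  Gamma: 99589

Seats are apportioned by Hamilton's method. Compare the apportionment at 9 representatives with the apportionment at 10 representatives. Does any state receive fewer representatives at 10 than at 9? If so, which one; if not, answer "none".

At 9 seats: Alpha 2, Beta 3, Gamma 4.
At 10 seats: Alpha 2, Beta 4, Gamma 4.
No state's allocation decreased.

none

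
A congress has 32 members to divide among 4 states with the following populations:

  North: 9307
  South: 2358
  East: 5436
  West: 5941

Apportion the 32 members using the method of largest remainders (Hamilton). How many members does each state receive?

The standard divisor is 23042/32 ≈ 720.062.
Standard quotas: North 12.9253, South 3.2747, East 7.5493, West 8.2507.
Lower quotas: North 12, South 3, East 7, West 8 (sum 30, leaving 2 seats).
Remainders in descending order: North 0.9253, East 0.5493, South 0.2747, West 0.2507.
Largest remainders: North, East receive the extra seats.

North=13; South=3; East=8; West=8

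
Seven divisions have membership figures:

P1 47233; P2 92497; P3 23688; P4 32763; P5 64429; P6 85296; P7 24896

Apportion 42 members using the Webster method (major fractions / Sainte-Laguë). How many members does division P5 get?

7

Standard divisor 370802/42 ≈ 8828.619; standard quotas: P1 5.350, P2 10.477, P3 2.683, P4 3.711, P5 7.298, P6 9.661, P7 2.820.
Rounding to the nearest integer gives P1 5, P2 10, P3 3, P4 4, P5 7, P6 10, P7 3 — total 42, matching the house size, so no adjustment is needed.
P5 receives 7.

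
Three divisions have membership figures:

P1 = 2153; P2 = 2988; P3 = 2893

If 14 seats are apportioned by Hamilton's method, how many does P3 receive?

Total 8034; standard divisor 8034/14 ≈ 573.857.
Standard quotas: P1 3.752, P2 5.207, P3 5.041.
Lower quotas: P1 3, P2 5, P3 5 (sum 13, leaving 1 seat).
Remainders in descending order: P1 0.752, P2 0.207, P3 0.041.
The surplus seat goes to P1.
P3 receives 5.

5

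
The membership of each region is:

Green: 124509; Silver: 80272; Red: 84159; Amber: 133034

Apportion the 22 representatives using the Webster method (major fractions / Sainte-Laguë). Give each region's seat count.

Green 7, Silver 4, Red 4, Amber 7

Standard divisor 421974/22 ≈ 19180.636; standard quotas: Green 6.491, Silver 4.185, Red 4.388, Amber 6.936.
Rounding to the nearest integer gives 6, 4, 4, 7 = 21 seats, so the divisor must be adjusted.
With modified divisor 18900: modified quotas Green 6.588, Silver 4.247, Red 4.453, Amber 7.039.
Rounding to the nearest integer: Green 7, Silver 4, Red 4, Amber 7 (total 22).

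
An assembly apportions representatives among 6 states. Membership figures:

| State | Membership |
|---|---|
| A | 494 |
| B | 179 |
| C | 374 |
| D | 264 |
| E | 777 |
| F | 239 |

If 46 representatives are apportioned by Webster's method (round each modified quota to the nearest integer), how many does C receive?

7

Standard divisor 2327/46 ≈ 50.587; standard quotas: A 9.765, B 3.538, C 7.393, D 5.219, E 15.360, F 4.725.
Rounding to the nearest integer gives A 10, B 4, C 7, D 5, E 15, F 5 — total 46, matching the house size, so no adjustment is needed.
C receives 7.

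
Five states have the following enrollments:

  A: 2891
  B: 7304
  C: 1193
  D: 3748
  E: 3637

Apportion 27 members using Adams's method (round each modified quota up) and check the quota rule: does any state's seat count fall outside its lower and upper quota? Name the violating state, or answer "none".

none

Standard quotas: A 4.158, B 10.505, C 1.716, D 5.391, E 5.231.
Adams allocation: A 4, B 10, C 2, D 6, E 5.
Every allocation lies between the lower and upper quota.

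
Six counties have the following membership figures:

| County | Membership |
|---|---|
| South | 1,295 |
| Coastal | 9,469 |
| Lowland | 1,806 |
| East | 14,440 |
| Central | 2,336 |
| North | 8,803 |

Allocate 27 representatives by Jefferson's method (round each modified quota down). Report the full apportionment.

South 1, Coastal 7, Lowland 1, East 11, Central 1, North 6

Standard divisor 38149/27 ≈ 1412.926; standard quotas: South 0.917, Coastal 6.702, Lowland 1.278, East 10.220, Central 1.653, North 6.230.
Rounding down gives 0, 6, 1, 10, 1, 6 = 24 seats, so the divisor must be adjusted.
With modified divisor 1268.8: modified quotas South 1.021, Coastal 7.463, Lowland 1.423, East 11.381, Central 1.841, North 6.938.
Rounding down: South 1, Coastal 7, Lowland 1, East 11, Central 1, North 6 (total 27).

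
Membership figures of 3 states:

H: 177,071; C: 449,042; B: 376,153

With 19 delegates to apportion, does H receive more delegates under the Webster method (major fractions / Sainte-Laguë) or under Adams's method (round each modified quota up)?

Adams

Webster: H 3, C 9, B 7.
Adams: H 4, C 8, B 7.
H gets 3 under Webster and 4 under Adams.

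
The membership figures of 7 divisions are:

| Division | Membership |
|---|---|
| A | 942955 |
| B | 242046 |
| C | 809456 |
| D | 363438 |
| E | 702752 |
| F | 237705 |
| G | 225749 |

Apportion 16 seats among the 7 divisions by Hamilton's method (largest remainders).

Standard divisor: 3524101 ÷ 16 ≈ 220256.312.
Standard quotas: A 4.2812, B 1.0989, C 3.6751, D 1.6501, E 3.1906, F 1.0792, G 1.0249.
Lower quotas: A 4, B 1, C 3, D 1, E 3, F 1, G 1 (sum 14, leaving 2 seats).
Remainders in descending order: C 0.6751, D 0.6501, A 0.2812, E 0.1906, B 0.0989, F 0.0792, G 0.0249.
The surplus seats go to C, D.

A=4, B=1, C=4, D=2, E=3, F=1, G=1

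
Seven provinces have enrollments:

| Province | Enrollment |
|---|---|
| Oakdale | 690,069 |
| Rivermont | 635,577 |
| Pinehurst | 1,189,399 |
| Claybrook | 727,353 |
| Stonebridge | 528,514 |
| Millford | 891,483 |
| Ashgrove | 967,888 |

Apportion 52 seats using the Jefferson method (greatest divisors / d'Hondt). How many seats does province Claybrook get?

7

Standard divisor 5630283/52 ≈ 108274.673; standard quotas: Oakdale 6.373, Rivermont 5.870, Pinehurst 10.985, Claybrook 6.718, Stonebridge 4.881, Millford 8.234, Ashgrove 8.939.
Rounding down gives 6, 5, 10, 6, 4, 8, 8 = 47 seats, so the divisor must be adjusted.
With modified divisor 101500: modified quotas Oakdale 6.799, Rivermont 6.262, Pinehurst 11.718, Claybrook 7.166, Stonebridge 5.207, Millford 8.783, Ashgrove 9.536.
Rounding down: Oakdale 6, Rivermont 6, Pinehurst 11, Claybrook 7, Stonebridge 5, Millford 8, Ashgrove 9 (total 52).
Claybrook receives 7.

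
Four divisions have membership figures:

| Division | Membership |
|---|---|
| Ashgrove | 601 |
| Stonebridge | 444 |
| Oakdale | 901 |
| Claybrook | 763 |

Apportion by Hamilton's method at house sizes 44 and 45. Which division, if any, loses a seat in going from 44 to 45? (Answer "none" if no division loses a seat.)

At 44 seats: Ashgrove 10, Stonebridge 7, Oakdale 15, Claybrook 12.
At 45 seats: Ashgrove 10, Stonebridge 7, Oakdale 15, Claybrook 13.
No division's allocation decreased.

none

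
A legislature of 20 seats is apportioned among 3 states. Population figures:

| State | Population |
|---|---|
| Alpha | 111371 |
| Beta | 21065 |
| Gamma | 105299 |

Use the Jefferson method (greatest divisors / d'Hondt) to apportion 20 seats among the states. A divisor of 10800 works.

With modified divisor 10800: modified quotas Alpha 10.312, Beta 1.950, Gamma 9.750.
Rounding down: Alpha 10, Beta 1, Gamma 9 (total 20).

Alpha 10, Beta 1, Gamma 9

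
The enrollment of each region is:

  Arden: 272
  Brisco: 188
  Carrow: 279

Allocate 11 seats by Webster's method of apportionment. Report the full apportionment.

Arden=4; Brisco=3; Carrow=4

Standard divisor 739/11 ≈ 67.182; standard quotas: Arden 4.049, Brisco 2.798, Carrow 4.153.
Rounding to the nearest integer gives Arden 4, Brisco 3, Carrow 4 — total 11, matching the house size, so no adjustment is needed.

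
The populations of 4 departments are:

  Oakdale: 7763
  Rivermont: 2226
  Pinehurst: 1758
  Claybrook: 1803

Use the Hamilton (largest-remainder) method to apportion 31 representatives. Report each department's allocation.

Oakdale=18, Rivermont=5, Pinehurst=4, Claybrook=4

The standard divisor is 13550/31 ≈ 437.097.
Standard quotas: Oakdale 17.7604, Rivermont 5.0927, Pinehurst 4.0220, Claybrook 4.1249.
Lower quotas: Oakdale 17, Rivermont 5, Pinehurst 4, Claybrook 4 (sum 30, leaving 1 seat).
Remainders in descending order: Oakdale 0.7604, Claybrook 0.1249, Rivermont 0.0927, Pinehurst 0.0220.
Largest remainder: Oakdale receives the extra seat.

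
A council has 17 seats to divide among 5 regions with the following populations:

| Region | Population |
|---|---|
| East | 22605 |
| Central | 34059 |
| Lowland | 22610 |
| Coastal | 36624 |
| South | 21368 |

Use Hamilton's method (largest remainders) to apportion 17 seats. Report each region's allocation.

East: 3, Central: 4, Lowland: 3, Coastal: 4, South: 3

The standard divisor is 137266/17 ≈ 8074.471.
Standard quotas: East 2.7996, Central 4.2181, Lowland 2.8002, Coastal 4.5358, South 2.6464.
Lower quotas: East 2, Central 4, Lowland 2, Coastal 4, South 2 (sum 14, leaving 3 seats).
Remainders in descending order: Lowland 0.8002, East 0.7996, South 0.6464, Coastal 0.5358, Central 0.2181.
The surplus seats go to Lowland, East, South.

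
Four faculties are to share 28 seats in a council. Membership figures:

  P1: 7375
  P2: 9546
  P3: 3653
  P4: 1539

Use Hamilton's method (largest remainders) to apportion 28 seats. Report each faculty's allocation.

Standard divisor: 22113 ÷ 28 ≈ 789.75.
Standard quotas: P1 9.3384, P2 12.0874, P3 4.6255, P4 1.9487.
Lower quotas: P1 9, P2 12, P3 4, P4 1 (sum 26, leaving 2 seats).
Remainders in descending order: P4 0.9487, P3 0.6255, P1 0.3384, P2 0.0874.
The surplus seats go to P4, P3.

P1 9, P2 12, P3 5, P4 2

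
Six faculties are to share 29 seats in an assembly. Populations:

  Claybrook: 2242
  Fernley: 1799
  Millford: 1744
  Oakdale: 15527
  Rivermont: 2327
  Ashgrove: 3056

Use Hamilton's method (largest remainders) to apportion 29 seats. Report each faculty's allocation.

The standard divisor is 26695/29 ≈ 920.517.
Standard quotas: Claybrook 2.4356, Fernley 1.9543, Millford 1.8946, Oakdale 16.8677, Rivermont 2.5279, Ashgrove 3.3199.
Lower quotas: Claybrook 2, Fernley 1, Millford 1, Oakdale 16, Rivermont 2, Ashgrove 3 (sum 25, leaving 4 seats).
Remainders in descending order: Fernley 0.9543, Millford 0.8946, Oakdale 0.8677, Rivermont 0.5279, Claybrook 0.4356, Ashgrove 0.3199.
The surplus seats go to Fernley, Millford, Oakdale, Rivermont.

Claybrook 2; Fernley 2; Millford 2; Oakdale 17; Rivermont 3; Ashgrove 3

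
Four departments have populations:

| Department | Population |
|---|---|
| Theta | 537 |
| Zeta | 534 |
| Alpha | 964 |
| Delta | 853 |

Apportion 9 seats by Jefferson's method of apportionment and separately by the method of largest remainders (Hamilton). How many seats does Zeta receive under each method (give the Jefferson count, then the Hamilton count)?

Jefferson: Theta 2, Zeta 1, Alpha 3, Delta 3.
Hamilton: Theta 2, Zeta 2, Alpha 3, Delta 2.
Zeta gets 1 under Jefferson and 2 under Hamilton.

1 and 2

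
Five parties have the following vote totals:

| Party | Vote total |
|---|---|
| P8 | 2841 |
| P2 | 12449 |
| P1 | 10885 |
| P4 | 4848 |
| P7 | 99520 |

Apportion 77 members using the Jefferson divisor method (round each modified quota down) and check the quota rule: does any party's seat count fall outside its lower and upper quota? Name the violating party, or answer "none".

Standard quotas: P8 1.676, P2 7.343, P1 6.420, P4 2.860, P7 58.701.
Jefferson allocation: P8 1, P2 7, P1 6, P4 2, P7 61.
P7 has quota 58.701 (lower 58, upper 59) but receives 61 — outside the quota interval.

P7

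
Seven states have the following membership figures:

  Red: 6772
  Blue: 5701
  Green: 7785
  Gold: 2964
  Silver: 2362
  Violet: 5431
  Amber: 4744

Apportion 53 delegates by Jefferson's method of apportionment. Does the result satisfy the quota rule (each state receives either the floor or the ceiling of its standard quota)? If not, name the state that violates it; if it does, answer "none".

none

Standard quotas: Red 10.037, Blue 8.450, Green 11.538, Gold 4.393, Silver 3.501, Violet 8.050, Amber 7.031.
Jefferson allocation: Red 10, Blue 9, Green 12, Gold 4, Silver 3, Violet 8, Amber 7.
Every allocation lies between the lower and upper quota.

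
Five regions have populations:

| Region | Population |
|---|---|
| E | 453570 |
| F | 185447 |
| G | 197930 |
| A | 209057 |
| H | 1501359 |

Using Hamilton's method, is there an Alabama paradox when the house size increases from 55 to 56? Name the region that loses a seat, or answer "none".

none

At 55 seats: E 10, F 4, G 4, A 5, H 32.
At 56 seats: E 10, F 4, G 4, A 5, H 33.
No region's allocation decreased.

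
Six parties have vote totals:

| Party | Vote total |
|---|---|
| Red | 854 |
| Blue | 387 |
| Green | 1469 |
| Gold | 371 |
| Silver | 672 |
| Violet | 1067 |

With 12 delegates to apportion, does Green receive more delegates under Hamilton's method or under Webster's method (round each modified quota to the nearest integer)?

Hamilton: Red 2, Blue 1, Green 4, Gold 1, Silver 2, Violet 2.
Webster: Red 2, Blue 1, Green 3, Gold 1, Silver 2, Violet 3.
Green gets 4 under Hamilton and 3 under Webster.

Hamilton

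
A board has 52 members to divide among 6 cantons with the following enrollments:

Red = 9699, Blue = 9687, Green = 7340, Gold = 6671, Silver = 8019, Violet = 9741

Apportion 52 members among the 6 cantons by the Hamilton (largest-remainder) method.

Total 51157; standard divisor 51157/52 ≈ 983.788.
Standard quotas: Red 9.8588, Blue 9.8466, Green 7.4610, Gold 6.7809, Silver 8.1511, Violet 9.9015.
Lower quotas: Red 9, Blue 9, Green 7, Gold 6, Silver 8, Violet 9 (sum 48, leaving 4 seats).
Remainders in descending order: Violet 0.9015, Red 0.8588, Blue 0.8466, Gold 0.7809, Green 0.4610, Silver 0.1511.
Largest remainders: Violet, Red, Blue, Gold receive the extra seats.

Red=10; Blue=10; Green=7; Gold=7; Silver=8; Violet=10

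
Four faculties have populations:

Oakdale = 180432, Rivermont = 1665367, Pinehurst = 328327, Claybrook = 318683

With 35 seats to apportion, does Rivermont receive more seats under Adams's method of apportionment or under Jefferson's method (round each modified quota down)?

Jefferson

Adams: Oakdale 3, Rivermont 22, Pinehurst 5, Claybrook 5.
Jefferson: Oakdale 2, Rivermont 25, Pinehurst 4, Claybrook 4.
Rivermont gets 22 under Adams and 25 under Jefferson.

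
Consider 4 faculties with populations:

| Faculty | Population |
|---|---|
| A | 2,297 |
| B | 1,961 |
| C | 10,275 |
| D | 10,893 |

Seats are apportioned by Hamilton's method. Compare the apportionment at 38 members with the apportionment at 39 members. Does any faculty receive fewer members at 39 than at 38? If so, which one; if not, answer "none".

A

At 38 seats: A 4, B 3, C 15, D 16.
At 39 seats: A 3, B 3, C 16, D 17.
A drops from 4 to 3.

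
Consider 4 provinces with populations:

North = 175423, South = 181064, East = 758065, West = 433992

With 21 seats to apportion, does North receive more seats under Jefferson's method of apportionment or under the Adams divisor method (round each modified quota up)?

Jefferson: North 2, South 2, East 11, West 6.
Adams: North 3, South 3, East 9, West 6.
North gets 2 under Jefferson and 3 under Adams.

Adams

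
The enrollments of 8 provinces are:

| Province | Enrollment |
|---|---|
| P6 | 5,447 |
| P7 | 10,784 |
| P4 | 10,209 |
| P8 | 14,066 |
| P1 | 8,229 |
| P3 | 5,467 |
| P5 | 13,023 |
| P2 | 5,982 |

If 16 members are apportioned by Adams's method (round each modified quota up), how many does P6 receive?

Standard divisor 73207/16 ≈ 4575.438; standard quotas: P6 1.190, P7 2.357, P4 2.231, P8 3.074, P1 1.799, P3 1.195, P5 2.846, P2 1.307.
Rounding up gives 2, 3, 3, 4, 2, 2, 3, 2 = 21 seats, so the divisor must be adjusted.
With modified divisor 5700: modified quotas P6 0.956, P7 1.892, P4 1.791, P8 2.468, P1 1.444, P3 0.959, P5 2.285, P2 1.049.
Rounding up: P6 1, P7 2, P4 2, P8 3, P1 2, P3 1, P5 3, P2 2 (total 16).
P6 receives 1.

1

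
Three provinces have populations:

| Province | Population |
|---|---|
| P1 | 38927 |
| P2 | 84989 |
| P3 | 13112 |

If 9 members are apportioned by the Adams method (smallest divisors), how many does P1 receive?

Standard divisor 137028/9 ≈ 15225.333; standard quotas: P1 2.557, P2 5.582, P3 0.861.
Rounding up gives 3, 6, 1 = 10 seats, so the divisor must be adjusted.
With modified divisor 18200: modified quotas P1 2.139, P2 4.670, P3 0.720.
Rounding up: P1 3, P2 5, P3 1 (total 9).
P1 receives 3.

3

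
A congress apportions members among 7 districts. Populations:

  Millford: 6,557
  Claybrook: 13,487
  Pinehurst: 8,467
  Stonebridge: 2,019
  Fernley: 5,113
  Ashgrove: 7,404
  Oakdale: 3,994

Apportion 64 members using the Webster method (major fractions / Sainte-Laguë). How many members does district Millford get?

9

Standard divisor 47041/64 ≈ 735.016; standard quotas: Millford 8.921, Claybrook 18.349, Pinehurst 11.519, Stonebridge 2.747, Fernley 6.956, Ashgrove 10.073, Oakdale 5.434.
Rounding to the nearest integer gives Millford 9, Claybrook 18, Pinehurst 12, Stonebridge 3, Fernley 7, Ashgrove 10, Oakdale 5 — total 64, matching the house size, so no adjustment is needed.
Millford receives 9.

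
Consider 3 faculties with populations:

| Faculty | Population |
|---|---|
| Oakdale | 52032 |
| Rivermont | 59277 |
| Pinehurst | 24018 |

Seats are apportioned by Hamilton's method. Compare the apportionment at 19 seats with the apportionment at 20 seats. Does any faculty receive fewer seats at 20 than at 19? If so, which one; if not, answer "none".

Pinehurst

At 19 seats: Oakdale 7, Rivermont 8, Pinehurst 4.
At 20 seats: Oakdale 8, Rivermont 9, Pinehurst 3.
Pinehurst drops from 4 to 3.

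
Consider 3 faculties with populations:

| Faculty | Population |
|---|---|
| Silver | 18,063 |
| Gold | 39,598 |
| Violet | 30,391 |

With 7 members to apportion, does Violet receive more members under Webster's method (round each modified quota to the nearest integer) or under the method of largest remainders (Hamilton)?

Webster

Webster: Silver 1, Gold 3, Violet 3.
Hamilton: Silver 2, Gold 3, Violet 2.
Violet gets 3 under Webster and 2 under Hamilton.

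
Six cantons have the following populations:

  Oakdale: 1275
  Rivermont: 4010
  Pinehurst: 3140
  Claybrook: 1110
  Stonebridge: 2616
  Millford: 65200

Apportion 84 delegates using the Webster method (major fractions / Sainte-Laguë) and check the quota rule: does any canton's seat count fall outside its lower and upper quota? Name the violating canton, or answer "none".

Standard quotas: Oakdale 1.385, Rivermont 4.355, Pinehurst 3.410, Claybrook 1.205, Stonebridge 2.841, Millford 70.805.
Webster allocation: Oakdale 1, Rivermont 4, Pinehurst 3, Claybrook 1, Stonebridge 3, Millford 72.
Millford has quota 70.805 (lower 70, upper 71) but receives 72 — outside the quota interval.

Millford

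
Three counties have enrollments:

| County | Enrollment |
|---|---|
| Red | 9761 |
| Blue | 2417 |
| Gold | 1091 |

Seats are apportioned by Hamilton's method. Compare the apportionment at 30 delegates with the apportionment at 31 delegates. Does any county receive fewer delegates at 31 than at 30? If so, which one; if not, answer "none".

At 30 seats: Red 22, Blue 5, Gold 3.
At 31 seats: Red 23, Blue 6, Gold 2.
Gold drops from 3 to 2.

Gold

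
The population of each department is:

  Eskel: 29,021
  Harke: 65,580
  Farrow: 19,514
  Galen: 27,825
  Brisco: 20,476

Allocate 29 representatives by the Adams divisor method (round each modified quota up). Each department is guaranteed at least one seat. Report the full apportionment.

Eskel 5, Harke 11, Farrow 4, Galen 5, Brisco 4

Standard divisor 162416/29 ≈ 5600.552; standard quotas: Eskel 5.182, Harke 11.710, Farrow 3.484, Galen 4.968, Brisco 3.656.
Rounding up gives 6, 12, 4, 5, 4 = 31 seats, so the divisor must be adjusted.
With modified divisor 6200: modified quotas Eskel 4.681, Harke 10.577, Farrow 3.147, Galen 4.488, Brisco 3.303.
Rounding up: Eskel 5, Harke 11, Farrow 4, Galen 5, Brisco 4 (total 29).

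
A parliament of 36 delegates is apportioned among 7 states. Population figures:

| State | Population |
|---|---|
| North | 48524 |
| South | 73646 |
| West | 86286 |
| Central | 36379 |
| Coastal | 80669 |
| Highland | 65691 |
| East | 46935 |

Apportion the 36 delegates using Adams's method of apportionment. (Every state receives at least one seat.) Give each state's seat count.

Standard divisor 438130/36 ≈ 12170.278; standard quotas: North 3.987, South 6.051, West 7.090, Central 2.989, Coastal 6.628, Highland 5.398, East 3.857.
Rounding up gives 4, 7, 8, 3, 7, 6, 4 = 39 seats, so the divisor must be adjusted.
With modified divisor 13300: modified quotas North 3.648, South 5.537, West 6.488, Central 2.735, Coastal 6.065, Highland 4.939, East 3.529.
Rounding up: North 4, South 6, West 7, Central 3, Coastal 7, Highland 5, East 4 (total 36).

North 4; South 6; West 7; Central 3; Coastal 7; Highland 5; East 4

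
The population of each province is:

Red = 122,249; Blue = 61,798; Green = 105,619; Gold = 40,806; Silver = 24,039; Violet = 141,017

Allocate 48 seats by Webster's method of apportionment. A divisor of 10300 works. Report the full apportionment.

With modified divisor 10300: modified quotas Red 11.869, Blue 6.000, Green 10.254, Gold 3.962, Silver 2.334, Violet 13.691.
Rounding to the nearest integer: Red 12, Blue 6, Green 10, Gold 4, Silver 2, Violet 14 (total 48).

Red 12, Blue 6, Green 10, Gold 4, Silver 2, Violet 14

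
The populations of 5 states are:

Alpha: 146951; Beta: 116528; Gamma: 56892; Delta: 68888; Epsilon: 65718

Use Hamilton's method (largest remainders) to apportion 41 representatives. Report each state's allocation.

The standard divisor is 454977/41 = 11097.
Standard quotas: Alpha 13.2424, Beta 10.5009, Gamma 5.1268, Delta 6.2078, Epsilon 5.9221.
Lower quotas: Alpha 13, Beta 10, Gamma 5, Delta 6, Epsilon 5 (sum 39, leaving 2 seats).
Remainders in descending order: Epsilon 0.9221, Beta 0.5009, Alpha 0.2424, Delta 0.2078, Gamma 0.1268.
The surplus seats go to Epsilon, Beta.

Alpha 13, Beta 11, Gamma 5, Delta 6, Epsilon 6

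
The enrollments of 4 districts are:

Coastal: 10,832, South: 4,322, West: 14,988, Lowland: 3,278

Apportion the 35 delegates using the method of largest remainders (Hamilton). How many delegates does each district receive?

The standard divisor is 33420/35 ≈ 954.857.
Standard quotas: Coastal 11.3441, South 4.5263, West 15.6966, Lowland 3.4330.
Lower quotas: Coastal 11, South 4, West 15, Lowland 3 (sum 33, leaving 2 seats).
Remainders in descending order: West 0.6966, South 0.5263, Lowland 0.4330, Coastal 0.3441.
Largest remainders: West, South receive the extra seats.

Coastal 11, South 5, West 16, Lowland 3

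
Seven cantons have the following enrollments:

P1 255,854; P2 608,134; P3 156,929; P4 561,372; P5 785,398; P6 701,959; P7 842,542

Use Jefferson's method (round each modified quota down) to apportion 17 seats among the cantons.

Standard divisor 3912188/17 ≈ 230128.706; standard quotas: P1 1.112, P2 2.643, P3 0.682, P4 2.439, P5 3.413, P6 3.050, P7 3.661.
Rounding down gives 1, 2, 0, 2, 3, 3, 3 = 14 seats, so the divisor must be adjusted.
With modified divisor 191700: modified quotas P1 1.335, P2 3.172, P3 0.819, P4 2.928, P5 4.097, P6 3.662, P7 4.395.
Rounding down: P1 1, P2 3, P3 0, P4 2, P5 4, P6 3, P7 4 (total 17).

P1=1, P2=3, P3=0, P4=2, P5=4, P6=3, P7=4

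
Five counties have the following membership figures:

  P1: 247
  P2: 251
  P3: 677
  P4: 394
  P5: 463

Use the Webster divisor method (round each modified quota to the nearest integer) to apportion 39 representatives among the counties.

P1 5; P2 5; P3 13; P4 7; P5 9

Standard divisor 2032/39 ≈ 52.103; standard quotas: P1 4.741, P2 4.817, P3 12.994, P4 7.562, P5 8.886.
Rounding to the nearest integer gives 5, 5, 13, 8, 9 = 40 seats, so the divisor must be adjusted.
With modified divisor 53: modified quotas P1 4.660, P2 4.736, P3 12.774, P4 7.434, P5 8.736.
Rounding to the nearest integer: P1 5, P2 5, P3 13, P4 7, P5 9 (total 39).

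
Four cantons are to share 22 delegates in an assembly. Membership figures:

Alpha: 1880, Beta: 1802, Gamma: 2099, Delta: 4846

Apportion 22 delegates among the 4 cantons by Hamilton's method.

Total 10627; standard divisor 10627/22 ≈ 483.045.
Standard quotas: Alpha 3.892, Beta 3.730, Gamma 4.345, Delta 10.032.
Lower quotas: Alpha 3, Beta 3, Gamma 4, Delta 10 (sum 20, leaving 2 seats).
Remainders in descending order: Alpha 0.892, Beta 0.730, Gamma 0.345, Delta 0.032.
The surplus seats go to Alpha, Beta.

Alpha: 4, Beta: 4, Gamma: 4, Delta: 10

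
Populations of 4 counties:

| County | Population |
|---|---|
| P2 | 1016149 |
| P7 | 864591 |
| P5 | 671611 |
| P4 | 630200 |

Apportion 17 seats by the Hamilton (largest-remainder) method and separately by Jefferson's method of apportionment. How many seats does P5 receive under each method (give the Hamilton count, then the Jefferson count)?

4 and 3

Hamilton: P2 5, P7 5, P5 4, P4 3.
Jefferson: P2 6, P7 5, P5 3, P4 3.
P5 gets 4 under Hamilton and 3 under Jefferson.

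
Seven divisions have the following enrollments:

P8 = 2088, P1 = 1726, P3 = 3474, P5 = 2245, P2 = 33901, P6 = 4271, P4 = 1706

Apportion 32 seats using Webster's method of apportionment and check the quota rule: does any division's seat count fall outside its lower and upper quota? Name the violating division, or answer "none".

P2

Standard quotas: P8 1.352, P1 1.118, P3 2.250, P5 1.454, P2 21.955, P6 2.766, P4 1.105.
Webster allocation: P8 1, P1 1, P3 2, P5 1, P2 23, P6 3, P4 1.
P2 has quota 21.955 (lower 21, upper 22) but receives 23 — outside the quota interval.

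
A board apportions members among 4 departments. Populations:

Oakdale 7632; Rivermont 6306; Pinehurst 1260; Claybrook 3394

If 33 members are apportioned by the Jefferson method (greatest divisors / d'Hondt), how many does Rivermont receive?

11

Standard divisor 18592/33 ≈ 563.394; standard quotas: Oakdale 13.546, Rivermont 11.193, Pinehurst 2.236, Claybrook 6.024.
Rounding down gives 13, 11, 2, 6 = 32 seats, so the divisor must be adjusted.
With modified divisor 540: modified quotas Oakdale 14.133, Rivermont 11.678, Pinehurst 2.333, Claybrook 6.285.
Rounding down: Oakdale 14, Rivermont 11, Pinehurst 2, Claybrook 6 (total 33).
Rivermont receives 11.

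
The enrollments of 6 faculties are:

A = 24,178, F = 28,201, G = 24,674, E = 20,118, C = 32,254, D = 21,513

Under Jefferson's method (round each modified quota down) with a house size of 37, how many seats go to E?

5

Standard divisor 150938/37 ≈ 4079.405; standard quotas: A 5.927, F 6.913, G 6.048, E 4.932, C 7.907, D 5.274.
Rounding down gives 5, 6, 6, 4, 7, 5 = 33 seats, so the divisor must be adjusted.
With modified divisor 3800: modified quotas A 6.363, F 7.421, G 6.493, E 5.294, C 8.488, D 5.661.
Rounding down: A 6, F 7, G 6, E 5, C 8, D 5 (total 37).
E receives 5.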